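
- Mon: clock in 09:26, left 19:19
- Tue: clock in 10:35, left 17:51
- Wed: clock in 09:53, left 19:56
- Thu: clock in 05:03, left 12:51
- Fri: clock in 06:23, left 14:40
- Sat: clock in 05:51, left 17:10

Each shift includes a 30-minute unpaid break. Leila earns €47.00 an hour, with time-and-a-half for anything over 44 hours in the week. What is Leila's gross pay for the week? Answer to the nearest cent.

€2603.80

Mon: 09:26–19:19 = 9 h 53 min; less 30 min break → 9 h 23 min
Tue: 10:35–17:51 = 7 h 16 min; less 30 min break → 6 h 46 min
Wed: 09:53–19:56 = 10 h 3 min; less 30 min break → 9 h 33 min
Thu: 05:03–12:51 = 7 h 48 min; less 30 min break → 7 h 18 min
Fri: 06:23–14:40 = 8 h 17 min; less 30 min break → 7 h 47 min
Sat: 05:51–17:10 = 11 h 19 min; less 30 min break → 10 h 49 min
Total worked: 51 h 36 min = 3096 min.
Regular 44 h 0 min = 2640 min at €47.00/h; overtime 7 h 36 min = 456 min at €70.50/h.
Pay = (2640 × €47.00 + 456 × €70.50) ÷ 60 = €2603.80.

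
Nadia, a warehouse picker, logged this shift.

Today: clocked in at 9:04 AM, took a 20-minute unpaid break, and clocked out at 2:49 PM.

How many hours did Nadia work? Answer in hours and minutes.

Today: 9:04 AM–2:49 PM = 5 h 45 min; less 20 min break → 5 h 25 min

5 h 25 min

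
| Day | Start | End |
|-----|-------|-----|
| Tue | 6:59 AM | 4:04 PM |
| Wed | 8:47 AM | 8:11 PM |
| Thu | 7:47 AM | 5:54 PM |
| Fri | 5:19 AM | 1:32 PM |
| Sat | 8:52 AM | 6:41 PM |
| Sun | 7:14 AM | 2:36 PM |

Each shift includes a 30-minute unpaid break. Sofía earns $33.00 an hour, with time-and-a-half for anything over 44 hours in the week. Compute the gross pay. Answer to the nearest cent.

$1897.50

Tue: 6:59 AM–4:04 PM = 9 h 5 min; less 30 min break → 8 h 35 min
Wed: 8:47 AM–8:11 PM = 11 h 24 min; less 30 min break → 10 h 54 min
Thu: 7:47 AM–5:54 PM = 10 h 7 min; less 30 min break → 9 h 37 min
Fri: 5:19 AM–1:32 PM = 8 h 13 min; less 30 min break → 7 h 43 min
Sat: 8:52 AM–6:41 PM = 9 h 49 min; less 30 min break → 9 h 19 min
Sun: 7:14 AM–2:36 PM = 7 h 22 min; less 30 min break → 6 h 52 min
Total worked: 53 h 0 min = 3180 min.
Regular 44 h 0 min = 2640 min at $33.00/h; overtime 9 h 0 min = 540 min at $49.50/h.
Pay = (2640 × $33.00 + 540 × $49.50) ÷ 60 = $1897.50.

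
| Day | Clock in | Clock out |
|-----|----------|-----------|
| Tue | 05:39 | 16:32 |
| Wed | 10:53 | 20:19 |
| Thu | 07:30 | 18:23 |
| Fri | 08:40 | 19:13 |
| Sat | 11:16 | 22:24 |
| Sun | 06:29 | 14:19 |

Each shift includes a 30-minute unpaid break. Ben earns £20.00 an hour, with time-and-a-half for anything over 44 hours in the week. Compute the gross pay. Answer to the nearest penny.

Tue: 05:39–16:32 = 10 h 53 min; less 30 min break → 10 h 23 min
Wed: 10:53–20:19 = 9 h 26 min; less 30 min break → 8 h 56 min
Thu: 07:30–18:23 = 10 h 53 min; less 30 min break → 10 h 23 min
Fri: 08:40–19:13 = 10 h 33 min; less 30 min break → 10 h 3 min
Sat: 11:16–22:24 = 11 h 8 min; less 30 min break → 10 h 38 min
Sun: 06:29–14:19 = 7 h 50 min; less 30 min break → 7 h 20 min
Total worked: 57 h 43 min = 3463 min.
Regular 44 h 0 min = 2640 min at £20.00/h; overtime 13 h 43 min = 823 min at £30.00/h.
Pay = (2640 × £20.00 + 823 × £30.00) ÷ 60 = £1291.50.

£1291.50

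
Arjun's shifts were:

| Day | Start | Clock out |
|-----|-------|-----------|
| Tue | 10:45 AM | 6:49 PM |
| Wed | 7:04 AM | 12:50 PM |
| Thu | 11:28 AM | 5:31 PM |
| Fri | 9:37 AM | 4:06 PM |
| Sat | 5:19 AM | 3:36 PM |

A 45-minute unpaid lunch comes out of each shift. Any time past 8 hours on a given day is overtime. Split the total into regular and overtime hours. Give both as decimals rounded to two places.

Tue: 10:45 AM–6:49 PM = 8 h 4 min; less 45 min break → 7 h 19 min
Wed: 7:04 AM–12:50 PM = 5 h 46 min; less 45 min break → 5 h 1 min
Thu: 11:28 AM–5:31 PM = 6 h 3 min; less 45 min break → 5 h 18 min
Fri: 9:37 AM–4:06 PM = 6 h 29 min; less 45 min break → 5 h 44 min
Sat: 5:19 AM–3:36 PM = 10 h 17 min; less 45 min break → 9 h 32 min
Tue reg 7 h 19 min / OT 0 h 0 min; Wed reg 5 h 1 min / OT 0 h 0 min; Thu reg 5 h 18 min / OT 0 h 0 min; Fri reg 5 h 44 min / OT 0 h 0 min; Sat reg 8 h 0 min / OT 1 h 32 min.
Totals: regular 31 h 22 min, overtime 1 h 32 min.

Regular 31.37 hours, overtime 1.53 hours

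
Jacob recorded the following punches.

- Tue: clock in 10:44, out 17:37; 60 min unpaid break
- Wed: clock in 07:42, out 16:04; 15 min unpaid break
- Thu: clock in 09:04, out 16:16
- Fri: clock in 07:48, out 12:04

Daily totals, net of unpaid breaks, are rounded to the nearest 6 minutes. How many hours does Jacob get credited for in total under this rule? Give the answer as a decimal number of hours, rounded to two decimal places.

25.50 hours

Tue: 10:44–17:37 = 6 h 53 min − 60 min = 5 h 53 min → rounds to 5 h 54 min
Wed: 07:42–16:04 = 8 h 22 min − 15 min = 8 h 7 min → rounds to 8 h 6 min
Thu: 09:04–16:16 = 7 h 12 min → rounds to 7 h 12 min
Fri: 07:48–12:04 = 4 h 16 min → rounds to 4 h 18 min
Total credited: 25 h 30 min.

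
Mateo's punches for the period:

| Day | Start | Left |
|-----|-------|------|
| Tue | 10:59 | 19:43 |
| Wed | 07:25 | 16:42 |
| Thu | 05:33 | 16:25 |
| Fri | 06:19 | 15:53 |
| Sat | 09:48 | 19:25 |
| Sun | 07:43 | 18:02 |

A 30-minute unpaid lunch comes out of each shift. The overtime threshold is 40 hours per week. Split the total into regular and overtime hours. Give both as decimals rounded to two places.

Regular 40.00 hours, overtime 15.38 hours

Tue: 10:59–19:43 = 8 h 44 min; less 30 min break → 8 h 14 min
Wed: 07:25–16:42 = 9 h 17 min; less 30 min break → 8 h 47 min
Thu: 05:33–16:25 = 10 h 52 min; less 30 min break → 10 h 22 min
Fri: 06:19–15:53 = 9 h 34 min; less 30 min break → 9 h 4 min
Sat: 09:48–19:25 = 9 h 37 min; less 30 min break → 9 h 7 min
Sun: 07:43–18:02 = 10 h 19 min; less 30 min break → 9 h 49 min
Total worked: 55 h 23 min = 55.38 h.
Threshold 40 h → overtime 15 h 23 min, regular 40 h 0 min.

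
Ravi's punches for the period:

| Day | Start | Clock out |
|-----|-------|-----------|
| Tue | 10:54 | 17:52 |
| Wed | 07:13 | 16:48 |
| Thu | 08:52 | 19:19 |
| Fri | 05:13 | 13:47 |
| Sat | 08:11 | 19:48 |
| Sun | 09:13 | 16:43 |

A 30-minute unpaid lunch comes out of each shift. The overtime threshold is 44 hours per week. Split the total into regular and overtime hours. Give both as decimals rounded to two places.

Regular 44.00 hours, overtime 7.68 hours

Tue: 10:54–17:52 = 6 h 58 min; less 30 min break → 6 h 28 min
Wed: 07:13–16:48 = 9 h 35 min; less 30 min break → 9 h 5 min
Thu: 08:52–19:19 = 10 h 27 min; less 30 min break → 9 h 57 min
Fri: 05:13–13:47 = 8 h 34 min; less 30 min break → 8 h 4 min
Sat: 08:11–19:48 = 11 h 37 min; less 30 min break → 11 h 7 min
Sun: 09:13–16:43 = 7 h 30 min; less 30 min break → 7 h 0 min
Total worked: 51 h 41 min = 51.68 h.
Threshold 44 h → overtime 7 h 41 min, regular 44 h 0 min.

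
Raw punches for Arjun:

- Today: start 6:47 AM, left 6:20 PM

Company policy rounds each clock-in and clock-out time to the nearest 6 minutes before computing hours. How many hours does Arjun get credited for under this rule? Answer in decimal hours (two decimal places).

Today: in 6:47 AM→6:48 AM, out 6:20 PM→6:18 PM; 11 h 30 min

11.50 hours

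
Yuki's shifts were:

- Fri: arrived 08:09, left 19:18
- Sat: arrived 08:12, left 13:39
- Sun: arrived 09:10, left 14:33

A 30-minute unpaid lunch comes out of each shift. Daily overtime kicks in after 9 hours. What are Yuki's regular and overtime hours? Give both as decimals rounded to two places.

Regular 18.83 hours, overtime 1.65 hours

Fri: 08:09–19:18 = 11 h 9 min; less 30 min break → 10 h 39 min
Sat: 08:12–13:39 = 5 h 27 min; less 30 min break → 4 h 57 min
Sun: 09:10–14:33 = 5 h 23 min; less 30 min break → 4 h 53 min
Fri reg 9 h 0 min / OT 1 h 39 min; Sat reg 4 h 57 min / OT 0 h 0 min; Sun reg 4 h 53 min / OT 0 h 0 min.
Totals: regular 18 h 50 min, overtime 1 h 39 min.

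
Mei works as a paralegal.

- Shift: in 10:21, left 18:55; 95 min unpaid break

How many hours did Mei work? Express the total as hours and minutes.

6 h 59 min

Shift: 10:21–18:55 = 8 h 34 min; less 95 min break → 6 h 59 min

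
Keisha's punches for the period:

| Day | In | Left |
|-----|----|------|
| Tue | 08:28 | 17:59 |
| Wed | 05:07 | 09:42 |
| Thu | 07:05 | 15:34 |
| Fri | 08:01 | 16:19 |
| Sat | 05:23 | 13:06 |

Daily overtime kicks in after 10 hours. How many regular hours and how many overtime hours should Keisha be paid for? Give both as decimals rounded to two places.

Tue: 08:28–17:59 = 9 h 31 min
Wed: 05:07–09:42 = 4 h 35 min
Thu: 07:05–15:34 = 8 h 29 min
Fri: 08:01–16:19 = 8 h 18 min
Sat: 05:23–13:06 = 7 h 43 min
Tue reg 9 h 31 min / OT 0 h 0 min; Wed reg 4 h 35 min / OT 0 h 0 min; Thu reg 8 h 29 min / OT 0 h 0 min; Fri reg 8 h 18 min / OT 0 h 0 min; Sat reg 7 h 43 min / OT 0 h 0 min.
Totals: regular 38 h 36 min, overtime 0 h 0 min.

Regular 38.60 hours, overtime 0.00 hours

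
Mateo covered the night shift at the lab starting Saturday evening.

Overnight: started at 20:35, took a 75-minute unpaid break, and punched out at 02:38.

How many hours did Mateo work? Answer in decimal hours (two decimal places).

Overnight: 20:35 → midnight = 3 h 25 min; midnight → 02:38 = 2 h 38 min; span 6 h 3 min; less 75 min break → 4 h 48 min

4.80 hours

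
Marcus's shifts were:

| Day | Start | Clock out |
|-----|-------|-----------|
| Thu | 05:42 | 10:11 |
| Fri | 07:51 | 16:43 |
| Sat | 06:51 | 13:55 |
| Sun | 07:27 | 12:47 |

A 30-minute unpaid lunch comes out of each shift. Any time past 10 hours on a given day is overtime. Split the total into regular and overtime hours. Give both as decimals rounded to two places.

Regular 23.75 hours, overtime 0.00 hours

Thu: 05:42–10:11 = 4 h 29 min; less 30 min break → 3 h 59 min
Fri: 07:51–16:43 = 8 h 52 min; less 30 min break → 8 h 22 min
Sat: 06:51–13:55 = 7 h 4 min; less 30 min break → 6 h 34 min
Sun: 07:27–12:47 = 5 h 20 min; less 30 min break → 4 h 50 min
Thu reg 3 h 59 min / OT 0 h 0 min; Fri reg 8 h 22 min / OT 0 h 0 min; Sat reg 6 h 34 min / OT 0 h 0 min; Sun reg 4 h 50 min / OT 0 h 0 min.
Totals: regular 23 h 45 min, overtime 0 h 0 min.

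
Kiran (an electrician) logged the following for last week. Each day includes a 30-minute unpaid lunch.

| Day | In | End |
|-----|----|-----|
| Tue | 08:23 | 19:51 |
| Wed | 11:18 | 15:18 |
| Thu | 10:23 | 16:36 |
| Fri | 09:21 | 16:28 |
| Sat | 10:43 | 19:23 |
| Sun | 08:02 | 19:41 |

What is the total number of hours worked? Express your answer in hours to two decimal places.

Tue: 08:23–19:51 = 11 h 28 min; less 30 min break → 10 h 58 min
Wed: 11:18–15:18 = 4 h 0 min; less 30 min break → 3 h 30 min
Thu: 10:23–16:36 = 6 h 13 min; less 30 min break → 5 h 43 min
Fri: 09:21–16:28 = 7 h 7 min; less 30 min break → 6 h 37 min
Sat: 10:43–19:23 = 8 h 40 min; less 30 min break → 8 h 10 min
Sun: 08:02–19:41 = 11 h 39 min; less 30 min break → 11 h 9 min
Total: 10 h 58 min + 3 h 30 min + 5 h 43 min + 6 h 37 min + 8 h 10 min + 11 h 9 min = 46 h 7 min.

46.12 hours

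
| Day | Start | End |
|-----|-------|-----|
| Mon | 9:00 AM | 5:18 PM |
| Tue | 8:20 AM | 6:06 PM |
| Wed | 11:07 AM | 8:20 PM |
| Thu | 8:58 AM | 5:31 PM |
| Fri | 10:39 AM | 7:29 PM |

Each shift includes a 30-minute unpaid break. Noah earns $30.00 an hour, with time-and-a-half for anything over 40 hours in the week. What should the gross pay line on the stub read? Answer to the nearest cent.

$1297.50

Mon: 9:00 AM–5:18 PM = 8 h 18 min; less 30 min break → 7 h 48 min
Tue: 8:20 AM–6:06 PM = 9 h 46 min; less 30 min break → 9 h 16 min
Wed: 11:07 AM–8:20 PM = 9 h 13 min; less 30 min break → 8 h 43 min
Thu: 8:58 AM–5:31 PM = 8 h 33 min; less 30 min break → 8 h 3 min
Fri: 10:39 AM–7:29 PM = 8 h 50 min; less 30 min break → 8 h 20 min
Total worked: 42 h 10 min = 2530 min.
Regular 40 h 0 min = 2400 min at $30.00/h; overtime 2 h 10 min = 130 min at $45.00/h.
Pay = (2400 × $30.00 + 130 × $45.00) ÷ 60 = $1297.50.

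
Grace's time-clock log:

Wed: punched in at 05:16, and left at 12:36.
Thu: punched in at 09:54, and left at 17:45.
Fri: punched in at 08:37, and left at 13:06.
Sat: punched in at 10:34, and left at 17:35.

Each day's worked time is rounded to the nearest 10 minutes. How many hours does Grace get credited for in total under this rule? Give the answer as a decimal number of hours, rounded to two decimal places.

26.67 hours

Wed: 05:16–12:36 = 7 h 20 min → rounds to 7 h 20 min
Thu: 09:54–17:45 = 7 h 51 min → rounds to 7 h 50 min
Fri: 08:37–13:06 = 4 h 29 min → rounds to 4 h 30 min
Sat: 10:34–17:35 = 7 h 1 min → rounds to 7 h 0 min
Total credited: 26 h 40 min.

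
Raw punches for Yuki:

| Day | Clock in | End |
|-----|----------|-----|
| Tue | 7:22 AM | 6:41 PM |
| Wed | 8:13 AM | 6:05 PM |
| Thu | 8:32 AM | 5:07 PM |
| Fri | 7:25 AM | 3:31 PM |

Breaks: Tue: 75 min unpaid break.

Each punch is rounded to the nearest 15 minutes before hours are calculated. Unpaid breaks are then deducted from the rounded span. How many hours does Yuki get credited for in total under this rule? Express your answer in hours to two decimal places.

36.50 hours

Tue: in 7:22 AM→7:15 AM, out 6:41 PM→6:45 PM; 11 h 30 min − 75 min = 10 h 15 min
Wed: in 8:13 AM→8:15 AM, out 6:05 PM→6:00 PM; 9 h 45 min
Thu: in 8:32 AM→8:30 AM, out 5:07 PM→5:00 PM; 8 h 30 min
Fri: in 7:25 AM→7:30 AM, out 3:31 PM→3:30 PM; 8 h 0 min
Total credited: 36 h 30 min.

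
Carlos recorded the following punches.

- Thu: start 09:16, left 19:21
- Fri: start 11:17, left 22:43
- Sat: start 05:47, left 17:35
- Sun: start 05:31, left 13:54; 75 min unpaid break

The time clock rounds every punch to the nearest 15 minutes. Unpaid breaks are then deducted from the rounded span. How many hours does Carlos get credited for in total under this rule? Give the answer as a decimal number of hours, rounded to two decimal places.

40.50 hours

Thu: in 09:16→09:15, out 19:21→19:15; 10 h 0 min
Fri: in 11:17→11:15, out 22:43→22:45; 11 h 30 min
Sat: in 05:47→05:45, out 17:35→17:30; 11 h 45 min
Sun: in 05:31→05:30, out 13:54→14:00; 8 h 30 min − 75 min = 7 h 15 min
Total credited: 40 h 30 min.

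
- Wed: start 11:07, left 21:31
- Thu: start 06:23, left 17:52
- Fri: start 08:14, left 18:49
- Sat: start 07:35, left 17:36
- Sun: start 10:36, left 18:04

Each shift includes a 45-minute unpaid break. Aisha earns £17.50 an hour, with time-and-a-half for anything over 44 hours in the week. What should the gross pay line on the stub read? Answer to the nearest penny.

Wed: 11:07–21:31 = 10 h 24 min; less 45 min break → 9 h 39 min
Thu: 06:23–17:52 = 11 h 29 min; less 45 min break → 10 h 44 min
Fri: 08:14–18:49 = 10 h 35 min; less 45 min break → 9 h 50 min
Sat: 07:35–17:36 = 10 h 1 min; less 45 min break → 9 h 16 min
Sun: 10:36–18:04 = 7 h 28 min; less 45 min break → 6 h 43 min
Total worked: 46 h 12 min = 2772 min.
Regular 44 h 0 min = 2640 min at £17.50/h; overtime 2 h 12 min = 132 min at £26.25/h.
Pay = (2640 × £17.50 + 132 × £26.25) ÷ 60 = £827.75.

£827.75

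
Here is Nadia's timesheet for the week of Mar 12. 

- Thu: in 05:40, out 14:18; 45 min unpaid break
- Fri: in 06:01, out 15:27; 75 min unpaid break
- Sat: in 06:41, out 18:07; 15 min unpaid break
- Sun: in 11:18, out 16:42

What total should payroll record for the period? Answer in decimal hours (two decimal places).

Thu: 05:40–14:18 = 8 h 38 min; less 45 min break → 7 h 53 min
Fri: 06:01–15:27 = 9 h 26 min; less 75 min break → 8 h 11 min
Sat: 06:41–18:07 = 11 h 26 min; less 15 min break → 11 h 11 min
Sun: 11:18–16:42 = 5 h 24 min
Total: 7 h 53 min + 8 h 11 min + 11 h 11 min + 5 h 24 min = 32 h 39 min.

32.65 hours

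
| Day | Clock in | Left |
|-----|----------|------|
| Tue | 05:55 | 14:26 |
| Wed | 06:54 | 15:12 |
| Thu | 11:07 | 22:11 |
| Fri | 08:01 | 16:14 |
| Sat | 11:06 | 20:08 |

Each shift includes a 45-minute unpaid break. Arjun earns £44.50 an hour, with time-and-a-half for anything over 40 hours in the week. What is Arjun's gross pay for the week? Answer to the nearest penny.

Tue: 05:55–14:26 = 8 h 31 min; less 45 min break → 7 h 46 min
Wed: 06:54–15:12 = 8 h 18 min; less 45 min break → 7 h 33 min
Thu: 11:07–22:11 = 11 h 4 min; less 45 min break → 10 h 19 min
Fri: 08:01–16:14 = 8 h 13 min; less 45 min break → 7 h 28 min
Sat: 11:06–20:08 = 9 h 2 min; less 45 min break → 8 h 17 min
Total worked: 41 h 23 min = 2483 min.
Regular 40 h 0 min = 2400 min at £44.50/h; overtime 1 h 23 min = 83 min at £66.75/h.
Pay = (2400 × £44.50 + 83 × £66.75) ÷ 60 = £1872.34.

£1872.34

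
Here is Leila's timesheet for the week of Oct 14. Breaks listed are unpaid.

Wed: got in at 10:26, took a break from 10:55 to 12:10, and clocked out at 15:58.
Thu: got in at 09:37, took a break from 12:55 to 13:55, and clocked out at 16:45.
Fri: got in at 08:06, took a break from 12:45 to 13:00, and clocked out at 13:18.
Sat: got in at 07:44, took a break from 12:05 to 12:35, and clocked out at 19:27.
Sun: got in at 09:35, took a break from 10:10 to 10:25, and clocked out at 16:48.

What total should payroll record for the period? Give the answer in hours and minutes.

33 h 33 min

Wed: 10:26–15:58 = 5 h 32 min; less 75 min break → 4 h 17 min
Thu: 09:37–16:45 = 7 h 8 min; less 60 min break → 6 h 8 min
Fri: 08:06–13:18 = 5 h 12 min; less 15 min break → 4 h 57 min
Sat: 07:44–19:27 = 11 h 43 min; less 30 min break → 11 h 13 min
Sun: 09:35–16:48 = 7 h 13 min; less 15 min break → 6 h 58 min
Total: 4 h 17 min + 6 h 8 min + 4 h 57 min + 11 h 13 min + 6 h 58 min = 33 h 33 min.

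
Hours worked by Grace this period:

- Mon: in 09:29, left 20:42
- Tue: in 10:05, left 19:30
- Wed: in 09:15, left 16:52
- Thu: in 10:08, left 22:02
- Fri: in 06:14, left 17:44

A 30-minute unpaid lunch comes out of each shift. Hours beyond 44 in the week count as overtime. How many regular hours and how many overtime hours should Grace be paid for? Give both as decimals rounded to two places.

Mon: 09:29–20:42 = 11 h 13 min; less 30 min break → 10 h 43 min
Tue: 10:05–19:30 = 9 h 25 min; less 30 min break → 8 h 55 min
Wed: 09:15–16:52 = 7 h 37 min; less 30 min break → 7 h 7 min
Thu: 10:08–22:02 = 11 h 54 min; less 30 min break → 11 h 24 min
Fri: 06:14–17:44 = 11 h 30 min; less 30 min break → 11 h 0 min
Total worked: 49 h 9 min = 49.15 h.
Threshold 44 h → overtime 5 h 9 min, regular 44 h 0 min.

Regular 44.00 hours, overtime 5.15 hours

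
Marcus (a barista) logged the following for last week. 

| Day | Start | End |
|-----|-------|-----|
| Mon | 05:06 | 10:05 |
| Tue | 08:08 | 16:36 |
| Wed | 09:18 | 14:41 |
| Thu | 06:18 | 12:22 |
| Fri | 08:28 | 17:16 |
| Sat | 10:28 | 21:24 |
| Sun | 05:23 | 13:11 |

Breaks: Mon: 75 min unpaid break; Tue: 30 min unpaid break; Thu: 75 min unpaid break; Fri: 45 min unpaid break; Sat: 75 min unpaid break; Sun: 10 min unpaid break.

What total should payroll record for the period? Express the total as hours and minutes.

Mon: 05:06–10:05 = 4 h 59 min; less 75 min break → 3 h 44 min
Tue: 08:08–16:36 = 8 h 28 min; less 30 min break → 7 h 58 min
Wed: 09:18–14:41 = 5 h 23 min
Thu: 06:18–12:22 = 6 h 4 min; less 75 min break → 4 h 49 min
Fri: 08:28–17:16 = 8 h 48 min; less 45 min break → 8 h 3 min
Sat: 10:28–21:24 = 10 h 56 min; less 75 min break → 9 h 41 min
Sun: 05:23–13:11 = 7 h 48 min; less 10 min break → 7 h 38 min
Total: 3 h 44 min + 7 h 58 min + 5 h 23 min + 4 h 49 min + 8 h 3 min + 9 h 41 min + 7 h 38 min = 47 h 16 min.

47 h 16 min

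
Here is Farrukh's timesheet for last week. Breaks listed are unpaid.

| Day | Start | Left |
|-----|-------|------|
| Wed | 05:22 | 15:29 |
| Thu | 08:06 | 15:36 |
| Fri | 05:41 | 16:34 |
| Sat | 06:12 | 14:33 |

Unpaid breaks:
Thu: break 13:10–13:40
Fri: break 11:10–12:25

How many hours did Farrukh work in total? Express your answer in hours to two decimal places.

Wed: 05:22–15:29 = 10 h 7 min
Thu: 08:06–15:36 = 7 h 30 min; less 30 min break → 7 h 0 min
Fri: 05:41–16:34 = 10 h 53 min; less 75 min break → 9 h 38 min
Sat: 06:12–14:33 = 8 h 21 min
Total: 10 h 7 min + 7 h 0 min + 9 h 38 min + 8 h 21 min = 35 h 6 min.

35.10 hours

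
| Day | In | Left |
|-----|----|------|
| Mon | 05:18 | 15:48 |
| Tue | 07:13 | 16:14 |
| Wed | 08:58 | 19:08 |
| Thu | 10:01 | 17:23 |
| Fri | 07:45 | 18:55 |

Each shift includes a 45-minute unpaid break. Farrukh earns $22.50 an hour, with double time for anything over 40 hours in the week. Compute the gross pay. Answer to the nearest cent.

$1101.00

Mon: 05:18–15:48 = 10 h 30 min; less 45 min break → 9 h 45 min
Tue: 07:13–16:14 = 9 h 1 min; less 45 min break → 8 h 16 min
Wed: 08:58–19:08 = 10 h 10 min; less 45 min break → 9 h 25 min
Thu: 10:01–17:23 = 7 h 22 min; less 45 min break → 6 h 37 min
Fri: 07:45–18:55 = 11 h 10 min; less 45 min break → 10 h 25 min
Total worked: 44 h 28 min = 2668 min.
Regular 40 h 0 min = 2400 min at $22.50/h; overtime 4 h 28 min = 268 min at $45.00/h.
Pay = (2400 × $22.50 + 268 × $45.00) ÷ 60 = $1101.00.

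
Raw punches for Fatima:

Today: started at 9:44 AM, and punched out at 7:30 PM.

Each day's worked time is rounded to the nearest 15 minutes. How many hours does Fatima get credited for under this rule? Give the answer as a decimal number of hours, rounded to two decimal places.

Today: 9:44 AM–7:30 PM = 9 h 46 min → rounds to 9 h 45 min

9.75 hours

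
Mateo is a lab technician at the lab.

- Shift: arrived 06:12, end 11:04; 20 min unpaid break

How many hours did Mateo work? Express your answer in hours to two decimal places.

Shift: 06:12–11:04 = 4 h 52 min; less 20 min break → 4 h 32 min

4.53 hours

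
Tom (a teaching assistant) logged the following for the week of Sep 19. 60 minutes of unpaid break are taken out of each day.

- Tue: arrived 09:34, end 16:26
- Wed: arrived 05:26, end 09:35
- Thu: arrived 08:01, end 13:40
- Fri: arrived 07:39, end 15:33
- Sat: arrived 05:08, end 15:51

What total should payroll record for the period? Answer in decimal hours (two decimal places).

30.28 hours

Tue: 09:34–16:26 = 6 h 52 min; less 60 min break → 5 h 52 min
Wed: 05:26–09:35 = 4 h 9 min; less 60 min break → 3 h 9 min
Thu: 08:01–13:40 = 5 h 39 min; less 60 min break → 4 h 39 min
Fri: 07:39–15:33 = 7 h 54 min; less 60 min break → 6 h 54 min
Sat: 05:08–15:51 = 10 h 43 min; less 60 min break → 9 h 43 min
Total: 5 h 52 min + 3 h 9 min + 4 h 39 min + 6 h 54 min + 9 h 43 min = 30 h 17 min.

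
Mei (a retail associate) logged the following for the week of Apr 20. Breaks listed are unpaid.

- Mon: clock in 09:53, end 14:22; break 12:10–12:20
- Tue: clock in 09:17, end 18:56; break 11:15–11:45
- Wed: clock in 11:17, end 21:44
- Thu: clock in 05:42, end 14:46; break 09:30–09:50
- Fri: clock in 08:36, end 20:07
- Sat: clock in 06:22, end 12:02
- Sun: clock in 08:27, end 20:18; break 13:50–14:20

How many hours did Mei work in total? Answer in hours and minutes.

Mon: 09:53–14:22 = 4 h 29 min; less 10 min break → 4 h 19 min
Tue: 09:17–18:56 = 9 h 39 min; less 30 min break → 9 h 9 min
Wed: 11:17–21:44 = 10 h 27 min
Thu: 05:42–14:46 = 9 h 4 min; less 20 min break → 8 h 44 min
Fri: 08:36–20:07 = 11 h 31 min
Sat: 06:22–12:02 = 5 h 40 min
Sun: 08:27–20:18 = 11 h 51 min; less 30 min break → 11 h 21 min
Total: 4 h 19 min + 9 h 9 min + 10 h 27 min + 8 h 44 min + 11 h 31 min + 5 h 40 min + 11 h 21 min = 61 h 11 min.

61 h 11 min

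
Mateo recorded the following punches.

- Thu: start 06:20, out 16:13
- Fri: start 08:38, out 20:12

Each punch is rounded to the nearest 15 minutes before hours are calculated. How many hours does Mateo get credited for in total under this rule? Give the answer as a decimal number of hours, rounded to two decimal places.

21.50 hours

Thu: in 06:20→06:15, out 16:13→16:15; 10 h 0 min
Fri: in 08:38→08:45, out 20:12→20:15; 11 h 30 min
Total credited: 21 h 30 min.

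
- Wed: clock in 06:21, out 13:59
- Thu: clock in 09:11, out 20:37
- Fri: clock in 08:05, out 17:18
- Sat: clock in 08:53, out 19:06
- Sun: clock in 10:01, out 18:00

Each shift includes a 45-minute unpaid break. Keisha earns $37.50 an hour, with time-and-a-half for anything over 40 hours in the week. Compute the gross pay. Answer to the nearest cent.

$1653.75

Wed: 06:21–13:59 = 7 h 38 min; less 45 min break → 6 h 53 min
Thu: 09:11–20:37 = 11 h 26 min; less 45 min break → 10 h 41 min
Fri: 08:05–17:18 = 9 h 13 min; less 45 min break → 8 h 28 min
Sat: 08:53–19:06 = 10 h 13 min; less 45 min break → 9 h 28 min
Sun: 10:01–18:00 = 7 h 59 min; less 45 min break → 7 h 14 min
Total worked: 42 h 44 min = 2564 min.
Regular 40 h 0 min = 2400 min at $37.50/h; overtime 2 h 44 min = 164 min at $56.25/h.
Pay = (2400 × $37.50 + 164 × $56.25) ÷ 60 = $1653.75.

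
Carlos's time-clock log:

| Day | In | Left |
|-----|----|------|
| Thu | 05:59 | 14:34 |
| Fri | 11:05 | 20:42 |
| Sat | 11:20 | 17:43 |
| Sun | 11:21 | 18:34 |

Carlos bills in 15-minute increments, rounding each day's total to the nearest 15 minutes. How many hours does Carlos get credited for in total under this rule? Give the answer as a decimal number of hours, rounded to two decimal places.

Thu: 05:59–14:34 = 8 h 35 min → rounds to 8 h 30 min
Fri: 11:05–20:42 = 9 h 37 min → rounds to 9 h 30 min
Sat: 11:20–17:43 = 6 h 23 min → rounds to 6 h 30 min
Sun: 11:21–18:34 = 7 h 13 min → rounds to 7 h 15 min
Total credited: 31 h 45 min.

31.75 hours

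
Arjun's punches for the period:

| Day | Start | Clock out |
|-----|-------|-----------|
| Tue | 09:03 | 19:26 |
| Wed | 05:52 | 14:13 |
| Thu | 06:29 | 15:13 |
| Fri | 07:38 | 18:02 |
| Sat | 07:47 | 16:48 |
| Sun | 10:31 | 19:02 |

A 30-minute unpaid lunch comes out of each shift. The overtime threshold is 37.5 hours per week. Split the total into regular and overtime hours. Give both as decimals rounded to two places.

Regular 37.50 hours, overtime 14.90 hours

Tue: 09:03–19:26 = 10 h 23 min; less 30 min break → 9 h 53 min
Wed: 05:52–14:13 = 8 h 21 min; less 30 min break → 7 h 51 min
Thu: 06:29–15:13 = 8 h 44 min; less 30 min break → 8 h 14 min
Fri: 07:38–18:02 = 10 h 24 min; less 30 min break → 9 h 54 min
Sat: 07:47–16:48 = 9 h 1 min; less 30 min break → 8 h 31 min
Sun: 10:31–19:02 = 8 h 31 min; less 30 min break → 8 h 1 min
Total worked: 52 h 24 min = 52.40 h.
Threshold 37.5 h → overtime 14 h 54 min, regular 37 h 30 min.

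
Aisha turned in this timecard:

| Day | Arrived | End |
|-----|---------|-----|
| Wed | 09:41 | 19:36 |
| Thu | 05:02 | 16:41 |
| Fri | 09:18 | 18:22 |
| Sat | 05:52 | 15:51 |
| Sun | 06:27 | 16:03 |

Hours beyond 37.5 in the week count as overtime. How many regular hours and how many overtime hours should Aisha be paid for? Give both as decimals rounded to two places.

Wed: 09:41–19:36 = 9 h 55 min
Thu: 05:02–16:41 = 11 h 39 min
Fri: 09:18–18:22 = 9 h 4 min
Sat: 05:52–15:51 = 9 h 59 min
Sun: 06:27–16:03 = 9 h 36 min
Total worked: 50 h 13 min = 50.22 h.
Threshold 37.5 h → overtime 12 h 43 min, regular 37 h 30 min.

Regular 37.50 hours, overtime 12.72 hours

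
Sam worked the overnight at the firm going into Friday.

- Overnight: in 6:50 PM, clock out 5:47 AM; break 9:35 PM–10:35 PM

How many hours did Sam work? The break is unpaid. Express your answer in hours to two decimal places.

Overnight: 6:50 PM → midnight = 5 h 10 min; midnight → 5:47 AM = 5 h 47 min; span 10 h 57 min; less 60 min break → 9 h 57 min

9.95 hours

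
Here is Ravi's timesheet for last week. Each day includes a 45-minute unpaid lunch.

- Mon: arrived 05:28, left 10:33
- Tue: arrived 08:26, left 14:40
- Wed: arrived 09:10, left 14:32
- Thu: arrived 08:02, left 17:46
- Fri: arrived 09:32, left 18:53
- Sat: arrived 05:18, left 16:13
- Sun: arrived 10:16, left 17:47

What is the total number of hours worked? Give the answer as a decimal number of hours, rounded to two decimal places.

48.95 hours

Mon: 05:28–10:33 = 5 h 5 min; less 45 min break → 4 h 20 min
Tue: 08:26–14:40 = 6 h 14 min; less 45 min break → 5 h 29 min
Wed: 09:10–14:32 = 5 h 22 min; less 45 min break → 4 h 37 min
Thu: 08:02–17:46 = 9 h 44 min; less 45 min break → 8 h 59 min
Fri: 09:32–18:53 = 9 h 21 min; less 45 min break → 8 h 36 min
Sat: 05:18–16:13 = 10 h 55 min; less 45 min break → 10 h 10 min
Sun: 10:16–17:47 = 7 h 31 min; less 45 min break → 6 h 46 min
Total: 4 h 20 min + 5 h 29 min + 4 h 37 min + 8 h 59 min + 8 h 36 min + 10 h 10 min + 6 h 46 min = 48 h 57 min.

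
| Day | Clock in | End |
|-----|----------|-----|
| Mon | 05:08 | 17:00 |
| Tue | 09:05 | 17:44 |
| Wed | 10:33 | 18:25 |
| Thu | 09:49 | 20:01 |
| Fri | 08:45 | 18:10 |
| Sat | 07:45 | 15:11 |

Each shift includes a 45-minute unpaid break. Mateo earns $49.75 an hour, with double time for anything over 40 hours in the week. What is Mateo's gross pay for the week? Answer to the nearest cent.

$3077.87

Mon: 05:08–17:00 = 11 h 52 min; less 45 min break → 11 h 7 min
Tue: 09:05–17:44 = 8 h 39 min; less 45 min break → 7 h 54 min
Wed: 10:33–18:25 = 7 h 52 min; less 45 min break → 7 h 7 min
Thu: 09:49–20:01 = 10 h 12 min; less 45 min break → 9 h 27 min
Fri: 08:45–18:10 = 9 h 25 min; less 45 min break → 8 h 40 min
Sat: 07:45–15:11 = 7 h 26 min; less 45 min break → 6 h 41 min
Total worked: 50 h 56 min = 3056 min.
Regular 40 h 0 min = 2400 min at $49.75/h; overtime 10 h 56 min = 656 min at $99.50/h.
Pay = (2400 × $49.75 + 656 × $99.50) ÷ 60 = $3077.87.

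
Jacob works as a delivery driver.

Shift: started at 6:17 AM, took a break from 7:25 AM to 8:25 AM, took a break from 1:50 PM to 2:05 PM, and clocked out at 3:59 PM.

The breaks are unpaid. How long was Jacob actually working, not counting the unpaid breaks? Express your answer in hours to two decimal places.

Shift: 6:17 AM–3:59 PM = 9 h 42 min; less 75 min break → 8 h 27 min

8.45 hours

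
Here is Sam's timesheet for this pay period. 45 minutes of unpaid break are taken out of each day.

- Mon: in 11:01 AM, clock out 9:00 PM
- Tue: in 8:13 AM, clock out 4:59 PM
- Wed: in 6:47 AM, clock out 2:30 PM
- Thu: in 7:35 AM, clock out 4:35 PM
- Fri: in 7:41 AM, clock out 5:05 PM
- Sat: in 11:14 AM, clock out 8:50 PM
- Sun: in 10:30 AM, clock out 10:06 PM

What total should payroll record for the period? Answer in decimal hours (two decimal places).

60.82 hours

Mon: 11:01 AM–9:00 PM = 9 h 59 min; less 45 min break → 9 h 14 min
Tue: 8:13 AM–4:59 PM = 8 h 46 min; less 45 min break → 8 h 1 min
Wed: 6:47 AM–2:30 PM = 7 h 43 min; less 45 min break → 6 h 58 min
Thu: 7:35 AM–4:35 PM = 9 h 0 min; less 45 min break → 8 h 15 min
Fri: 7:41 AM–5:05 PM = 9 h 24 min; less 45 min break → 8 h 39 min
Sat: 11:14 AM–8:50 PM = 9 h 36 min; less 45 min break → 8 h 51 min
Sun: 10:30 AM–10:06 PM = 11 h 36 min; less 45 min break → 10 h 51 min
Total: 9 h 14 min + 8 h 1 min + 6 h 58 min + 8 h 15 min + 8 h 39 min + 8 h 51 min + 10 h 51 min = 60 h 49 min.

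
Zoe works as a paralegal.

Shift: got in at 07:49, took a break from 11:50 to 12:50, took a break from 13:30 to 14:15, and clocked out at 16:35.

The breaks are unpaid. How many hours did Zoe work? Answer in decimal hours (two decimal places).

7.02 hours

Shift: 07:49–16:35 = 8 h 46 min; less 105 min break → 7 h 1 min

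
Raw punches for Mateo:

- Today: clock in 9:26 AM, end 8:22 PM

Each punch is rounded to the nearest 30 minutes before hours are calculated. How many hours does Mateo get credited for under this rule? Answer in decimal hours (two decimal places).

Today: in 9:26 AM→9:30 AM, out 8:22 PM→8:30 PM; 11 h 0 min

11.00 hours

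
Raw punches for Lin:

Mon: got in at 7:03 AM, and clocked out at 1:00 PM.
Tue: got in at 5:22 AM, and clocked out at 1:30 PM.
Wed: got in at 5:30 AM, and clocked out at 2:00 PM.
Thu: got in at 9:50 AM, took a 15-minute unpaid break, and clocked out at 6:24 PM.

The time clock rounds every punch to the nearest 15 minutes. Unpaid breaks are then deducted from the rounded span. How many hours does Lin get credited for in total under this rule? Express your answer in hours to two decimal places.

31.25 hours

Mon: in 7:03 AM→7:00 AM, out 1:00 PM→1:00 PM; 6 h 0 min
Tue: in 5:22 AM→5:15 AM, out 1:30 PM→1:30 PM; 8 h 15 min
Wed: in 5:30 AM→5:30 AM, out 2:00 PM→2:00 PM; 8 h 30 min
Thu: in 9:50 AM→9:45 AM, out 6:24 PM→6:30 PM; 8 h 45 min − 15 min = 8 h 30 min
Total credited: 31 h 15 min.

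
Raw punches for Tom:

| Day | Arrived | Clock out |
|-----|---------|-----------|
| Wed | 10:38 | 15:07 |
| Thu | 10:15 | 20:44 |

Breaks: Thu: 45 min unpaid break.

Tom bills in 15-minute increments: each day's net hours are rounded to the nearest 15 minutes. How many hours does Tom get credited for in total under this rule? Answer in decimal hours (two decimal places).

14.25 hours

Wed: 10:38–15:07 = 4 h 29 min → rounds to 4 h 30 min
Thu: 10:15–20:44 = 10 h 29 min − 45 min = 9 h 44 min → rounds to 9 h 45 min
Total credited: 14 h 15 min.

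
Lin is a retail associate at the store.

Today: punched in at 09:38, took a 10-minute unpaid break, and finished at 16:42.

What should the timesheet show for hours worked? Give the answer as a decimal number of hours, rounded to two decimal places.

6.90 hours

Today: 09:38–16:42 = 7 h 4 min; less 10 min break → 6 h 54 min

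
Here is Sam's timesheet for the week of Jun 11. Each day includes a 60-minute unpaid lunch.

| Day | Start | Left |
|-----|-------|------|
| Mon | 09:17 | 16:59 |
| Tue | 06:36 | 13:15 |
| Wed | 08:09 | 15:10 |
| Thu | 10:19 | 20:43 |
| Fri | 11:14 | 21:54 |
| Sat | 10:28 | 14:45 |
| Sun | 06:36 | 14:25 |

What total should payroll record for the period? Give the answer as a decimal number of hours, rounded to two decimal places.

47.53 hours

Mon: 09:17–16:59 = 7 h 42 min; less 60 min break → 6 h 42 min
Tue: 06:36–13:15 = 6 h 39 min; less 60 min break → 5 h 39 min
Wed: 08:09–15:10 = 7 h 1 min; less 60 min break → 6 h 1 min
Thu: 10:19–20:43 = 10 h 24 min; less 60 min break → 9 h 24 min
Fri: 11:14–21:54 = 10 h 40 min; less 60 min break → 9 h 40 min
Sat: 10:28–14:45 = 4 h 17 min; less 60 min break → 3 h 17 min
Sun: 06:36–14:25 = 7 h 49 min; less 60 min break → 6 h 49 min
Total: 6 h 42 min + 5 h 39 min + 6 h 1 min + 9 h 24 min + 9 h 40 min + 3 h 17 min + 6 h 49 min = 47 h 32 min.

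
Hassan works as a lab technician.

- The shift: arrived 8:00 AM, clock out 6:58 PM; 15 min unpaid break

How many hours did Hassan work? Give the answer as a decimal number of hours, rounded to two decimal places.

The shift: 8:00 AM–6:58 PM = 10 h 58 min; less 15 min break → 10 h 43 min

10.72 hours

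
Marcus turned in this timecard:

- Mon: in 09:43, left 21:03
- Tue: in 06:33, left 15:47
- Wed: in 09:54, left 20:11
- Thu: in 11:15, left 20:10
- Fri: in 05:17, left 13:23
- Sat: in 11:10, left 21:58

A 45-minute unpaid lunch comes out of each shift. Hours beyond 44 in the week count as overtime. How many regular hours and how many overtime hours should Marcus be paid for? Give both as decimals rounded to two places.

Mon: 09:43–21:03 = 11 h 20 min; less 45 min break → 10 h 35 min
Tue: 06:33–15:47 = 9 h 14 min; less 45 min break → 8 h 29 min
Wed: 09:54–20:11 = 10 h 17 min; less 45 min break → 9 h 32 min
Thu: 11:15–20:10 = 8 h 55 min; less 45 min break → 8 h 10 min
Fri: 05:17–13:23 = 8 h 6 min; less 45 min break → 7 h 21 min
Sat: 11:10–21:58 = 10 h 48 min; less 45 min break → 10 h 3 min
Total worked: 54 h 10 min = 54.17 h.
Threshold 44 h → overtime 10 h 10 min, regular 44 h 0 min.

Regular 44.00 hours, overtime 10.17 hours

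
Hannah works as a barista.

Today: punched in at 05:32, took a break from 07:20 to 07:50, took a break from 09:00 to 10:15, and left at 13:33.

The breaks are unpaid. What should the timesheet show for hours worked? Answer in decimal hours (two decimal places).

Today: 05:32–13:33 = 8 h 1 min; less 105 min break → 6 h 16 min

6.27 hours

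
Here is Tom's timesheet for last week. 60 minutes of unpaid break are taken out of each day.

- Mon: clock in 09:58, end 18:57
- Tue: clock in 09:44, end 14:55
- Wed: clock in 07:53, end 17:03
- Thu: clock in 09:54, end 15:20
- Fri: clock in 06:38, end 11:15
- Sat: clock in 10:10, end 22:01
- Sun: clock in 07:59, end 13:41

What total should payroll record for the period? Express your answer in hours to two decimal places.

43.93 hours

Mon: 09:58–18:57 = 8 h 59 min; less 60 min break → 7 h 59 min
Tue: 09:44–14:55 = 5 h 11 min; less 60 min break → 4 h 11 min
Wed: 07:53–17:03 = 9 h 10 min; less 60 min break → 8 h 10 min
Thu: 09:54–15:20 = 5 h 26 min; less 60 min break → 4 h 26 min
Fri: 06:38–11:15 = 4 h 37 min; less 60 min break → 3 h 37 min
Sat: 10:10–22:01 = 11 h 51 min; less 60 min break → 10 h 51 min
Sun: 07:59–13:41 = 5 h 42 min; less 60 min break → 4 h 42 min
Total: 7 h 59 min + 4 h 11 min + 8 h 10 min + 4 h 26 min + 3 h 37 min + 10 h 51 min + 4 h 42 min = 43 h 56 min.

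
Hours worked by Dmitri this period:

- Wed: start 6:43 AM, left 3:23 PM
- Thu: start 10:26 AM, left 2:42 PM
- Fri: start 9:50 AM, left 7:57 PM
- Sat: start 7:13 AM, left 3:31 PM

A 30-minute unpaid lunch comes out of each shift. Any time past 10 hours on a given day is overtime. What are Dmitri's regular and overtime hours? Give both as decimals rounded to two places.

Regular 29.35 hours, overtime 0.00 hours

Wed: 6:43 AM–3:23 PM = 8 h 40 min; less 30 min break → 8 h 10 min
Thu: 10:26 AM–2:42 PM = 4 h 16 min; less 30 min break → 3 h 46 min
Fri: 9:50 AM–7:57 PM = 10 h 7 min; less 30 min break → 9 h 37 min
Sat: 7:13 AM–3:31 PM = 8 h 18 min; less 30 min break → 7 h 48 min
Wed reg 8 h 10 min / OT 0 h 0 min; Thu reg 3 h 46 min / OT 0 h 0 min; Fri reg 9 h 37 min / OT 0 h 0 min; Sat reg 7 h 48 min / OT 0 h 0 min.
Totals: regular 29 h 21 min, overtime 0 h 0 min.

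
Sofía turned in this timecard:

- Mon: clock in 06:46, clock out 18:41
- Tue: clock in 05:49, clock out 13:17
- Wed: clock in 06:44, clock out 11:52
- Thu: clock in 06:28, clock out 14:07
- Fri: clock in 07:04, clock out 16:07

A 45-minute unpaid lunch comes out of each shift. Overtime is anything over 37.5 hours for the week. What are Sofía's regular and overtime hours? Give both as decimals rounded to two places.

Regular 37.47 hours, overtime 0.00 hours

Mon: 06:46–18:41 = 11 h 55 min; less 45 min break → 11 h 10 min
Tue: 05:49–13:17 = 7 h 28 min; less 45 min break → 6 h 43 min
Wed: 06:44–11:52 = 5 h 8 min; less 45 min break → 4 h 23 min
Thu: 06:28–14:07 = 7 h 39 min; less 45 min break → 6 h 54 min
Fri: 07:04–16:07 = 9 h 3 min; less 45 min break → 8 h 18 min
Total worked: 37 h 28 min = 37.47 h.
Threshold 37.5 h → overtime 0 h 0 min, regular 37 h 28 min.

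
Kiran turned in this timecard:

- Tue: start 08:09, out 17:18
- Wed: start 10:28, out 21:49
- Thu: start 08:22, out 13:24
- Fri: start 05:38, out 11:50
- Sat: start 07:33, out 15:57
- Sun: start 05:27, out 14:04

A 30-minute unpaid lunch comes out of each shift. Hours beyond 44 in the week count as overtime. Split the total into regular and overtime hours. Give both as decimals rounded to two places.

Regular 44.00 hours, overtime 1.75 hours

Tue: 08:09–17:18 = 9 h 9 min; less 30 min break → 8 h 39 min
Wed: 10:28–21:49 = 11 h 21 min; less 30 min break → 10 h 51 min
Thu: 08:22–13:24 = 5 h 2 min; less 30 min break → 4 h 32 min
Fri: 05:38–11:50 = 6 h 12 min; less 30 min break → 5 h 42 min
Sat: 07:33–15:57 = 8 h 24 min; less 30 min break → 7 h 54 min
Sun: 05:27–14:04 = 8 h 37 min; less 30 min break → 8 h 7 min
Total worked: 45 h 45 min = 45.75 h.
Threshold 44 h → overtime 1 h 45 min, regular 44 h 0 min.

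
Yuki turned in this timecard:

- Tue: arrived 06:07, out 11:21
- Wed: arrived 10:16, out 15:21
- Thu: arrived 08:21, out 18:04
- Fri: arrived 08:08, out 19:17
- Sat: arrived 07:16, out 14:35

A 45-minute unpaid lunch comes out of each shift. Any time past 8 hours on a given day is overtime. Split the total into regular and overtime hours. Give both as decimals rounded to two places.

Regular 31.38 hours, overtime 3.37 hours

Tue: 06:07–11:21 = 5 h 14 min; less 45 min break → 4 h 29 min
Wed: 10:16–15:21 = 5 h 5 min; less 45 min break → 4 h 20 min
Thu: 08:21–18:04 = 9 h 43 min; less 45 min break → 8 h 58 min
Fri: 08:08–19:17 = 11 h 9 min; less 45 min break → 10 h 24 min
Sat: 07:16–14:35 = 7 h 19 min; less 45 min break → 6 h 34 min
Tue reg 4 h 29 min / OT 0 h 0 min; Wed reg 4 h 20 min / OT 0 h 0 min; Thu reg 8 h 0 min / OT 0 h 58 min; Fri reg 8 h 0 min / OT 2 h 24 min; Sat reg 6 h 34 min / OT 0 h 0 min.
Totals: regular 31 h 23 min, overtime 3 h 22 min.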